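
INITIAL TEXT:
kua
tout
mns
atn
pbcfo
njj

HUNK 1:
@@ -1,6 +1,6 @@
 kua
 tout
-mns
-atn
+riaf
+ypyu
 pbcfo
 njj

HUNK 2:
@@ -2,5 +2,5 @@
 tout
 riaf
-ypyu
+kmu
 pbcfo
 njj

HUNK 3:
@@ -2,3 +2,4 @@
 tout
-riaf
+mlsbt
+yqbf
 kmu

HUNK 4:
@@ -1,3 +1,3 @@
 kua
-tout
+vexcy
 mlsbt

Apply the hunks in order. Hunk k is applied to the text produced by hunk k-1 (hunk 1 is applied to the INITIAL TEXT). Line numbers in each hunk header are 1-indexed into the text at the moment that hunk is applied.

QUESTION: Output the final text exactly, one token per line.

Answer: kua
vexcy
mlsbt
yqbf
kmu
pbcfo
njj

Derivation:
Hunk 1: at line 1 remove [mns,atn] add [riaf,ypyu] -> 6 lines: kua tout riaf ypyu pbcfo njj
Hunk 2: at line 2 remove [ypyu] add [kmu] -> 6 lines: kua tout riaf kmu pbcfo njj
Hunk 3: at line 2 remove [riaf] add [mlsbt,yqbf] -> 7 lines: kua tout mlsbt yqbf kmu pbcfo njj
Hunk 4: at line 1 remove [tout] add [vexcy] -> 7 lines: kua vexcy mlsbt yqbf kmu pbcfo njj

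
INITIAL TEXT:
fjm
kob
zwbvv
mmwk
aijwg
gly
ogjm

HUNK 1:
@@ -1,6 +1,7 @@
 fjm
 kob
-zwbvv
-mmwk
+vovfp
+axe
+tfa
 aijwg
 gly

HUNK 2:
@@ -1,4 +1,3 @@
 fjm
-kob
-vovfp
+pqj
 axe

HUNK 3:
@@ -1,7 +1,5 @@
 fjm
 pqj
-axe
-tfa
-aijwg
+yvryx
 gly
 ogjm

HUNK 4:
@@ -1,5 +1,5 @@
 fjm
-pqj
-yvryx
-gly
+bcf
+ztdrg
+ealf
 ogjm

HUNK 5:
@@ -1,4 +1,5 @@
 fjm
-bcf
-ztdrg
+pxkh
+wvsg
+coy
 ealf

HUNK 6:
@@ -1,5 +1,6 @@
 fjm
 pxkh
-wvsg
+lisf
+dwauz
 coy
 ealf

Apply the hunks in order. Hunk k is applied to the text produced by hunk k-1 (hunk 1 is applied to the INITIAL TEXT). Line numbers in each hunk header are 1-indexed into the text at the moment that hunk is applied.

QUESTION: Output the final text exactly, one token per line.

Answer: fjm
pxkh
lisf
dwauz
coy
ealf
ogjm

Derivation:
Hunk 1: at line 1 remove [zwbvv,mmwk] add [vovfp,axe,tfa] -> 8 lines: fjm kob vovfp axe tfa aijwg gly ogjm
Hunk 2: at line 1 remove [kob,vovfp] add [pqj] -> 7 lines: fjm pqj axe tfa aijwg gly ogjm
Hunk 3: at line 1 remove [axe,tfa,aijwg] add [yvryx] -> 5 lines: fjm pqj yvryx gly ogjm
Hunk 4: at line 1 remove [pqj,yvryx,gly] add [bcf,ztdrg,ealf] -> 5 lines: fjm bcf ztdrg ealf ogjm
Hunk 5: at line 1 remove [bcf,ztdrg] add [pxkh,wvsg,coy] -> 6 lines: fjm pxkh wvsg coy ealf ogjm
Hunk 6: at line 1 remove [wvsg] add [lisf,dwauz] -> 7 lines: fjm pxkh lisf dwauz coy ealf ogjm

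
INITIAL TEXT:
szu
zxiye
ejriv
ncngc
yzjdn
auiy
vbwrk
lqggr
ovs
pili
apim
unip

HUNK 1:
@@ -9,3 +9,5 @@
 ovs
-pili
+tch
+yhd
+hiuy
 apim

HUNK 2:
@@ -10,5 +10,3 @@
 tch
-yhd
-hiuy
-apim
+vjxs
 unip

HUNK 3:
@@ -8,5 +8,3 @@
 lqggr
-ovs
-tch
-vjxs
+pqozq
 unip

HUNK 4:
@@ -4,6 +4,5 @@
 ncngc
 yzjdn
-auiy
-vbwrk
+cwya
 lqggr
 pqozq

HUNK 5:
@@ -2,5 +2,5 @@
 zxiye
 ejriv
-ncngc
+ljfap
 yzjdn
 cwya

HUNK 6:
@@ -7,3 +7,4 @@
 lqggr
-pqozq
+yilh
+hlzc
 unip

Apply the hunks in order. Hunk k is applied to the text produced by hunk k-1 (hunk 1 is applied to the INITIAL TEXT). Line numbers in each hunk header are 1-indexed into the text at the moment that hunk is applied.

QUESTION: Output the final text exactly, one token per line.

Hunk 1: at line 9 remove [pili] add [tch,yhd,hiuy] -> 14 lines: szu zxiye ejriv ncngc yzjdn auiy vbwrk lqggr ovs tch yhd hiuy apim unip
Hunk 2: at line 10 remove [yhd,hiuy,apim] add [vjxs] -> 12 lines: szu zxiye ejriv ncngc yzjdn auiy vbwrk lqggr ovs tch vjxs unip
Hunk 3: at line 8 remove [ovs,tch,vjxs] add [pqozq] -> 10 lines: szu zxiye ejriv ncngc yzjdn auiy vbwrk lqggr pqozq unip
Hunk 4: at line 4 remove [auiy,vbwrk] add [cwya] -> 9 lines: szu zxiye ejriv ncngc yzjdn cwya lqggr pqozq unip
Hunk 5: at line 2 remove [ncngc] add [ljfap] -> 9 lines: szu zxiye ejriv ljfap yzjdn cwya lqggr pqozq unip
Hunk 6: at line 7 remove [pqozq] add [yilh,hlzc] -> 10 lines: szu zxiye ejriv ljfap yzjdn cwya lqggr yilh hlzc unip

Answer: szu
zxiye
ejriv
ljfap
yzjdn
cwya
lqggr
yilh
hlzc
unip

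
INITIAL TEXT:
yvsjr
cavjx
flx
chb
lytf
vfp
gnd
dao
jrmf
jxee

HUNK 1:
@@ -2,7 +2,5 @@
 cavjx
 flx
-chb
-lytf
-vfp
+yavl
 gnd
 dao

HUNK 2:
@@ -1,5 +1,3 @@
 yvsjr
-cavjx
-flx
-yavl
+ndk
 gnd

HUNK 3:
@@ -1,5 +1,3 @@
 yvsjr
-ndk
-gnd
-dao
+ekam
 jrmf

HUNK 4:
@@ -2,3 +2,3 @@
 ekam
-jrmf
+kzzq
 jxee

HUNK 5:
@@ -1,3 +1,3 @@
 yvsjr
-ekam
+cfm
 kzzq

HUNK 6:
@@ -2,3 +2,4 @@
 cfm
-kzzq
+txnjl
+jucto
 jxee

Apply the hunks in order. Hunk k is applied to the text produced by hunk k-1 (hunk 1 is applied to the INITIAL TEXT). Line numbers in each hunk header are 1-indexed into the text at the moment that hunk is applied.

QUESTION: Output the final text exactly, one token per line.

Answer: yvsjr
cfm
txnjl
jucto
jxee

Derivation:
Hunk 1: at line 2 remove [chb,lytf,vfp] add [yavl] -> 8 lines: yvsjr cavjx flx yavl gnd dao jrmf jxee
Hunk 2: at line 1 remove [cavjx,flx,yavl] add [ndk] -> 6 lines: yvsjr ndk gnd dao jrmf jxee
Hunk 3: at line 1 remove [ndk,gnd,dao] add [ekam] -> 4 lines: yvsjr ekam jrmf jxee
Hunk 4: at line 2 remove [jrmf] add [kzzq] -> 4 lines: yvsjr ekam kzzq jxee
Hunk 5: at line 1 remove [ekam] add [cfm] -> 4 lines: yvsjr cfm kzzq jxee
Hunk 6: at line 2 remove [kzzq] add [txnjl,jucto] -> 5 lines: yvsjr cfm txnjl jucto jxee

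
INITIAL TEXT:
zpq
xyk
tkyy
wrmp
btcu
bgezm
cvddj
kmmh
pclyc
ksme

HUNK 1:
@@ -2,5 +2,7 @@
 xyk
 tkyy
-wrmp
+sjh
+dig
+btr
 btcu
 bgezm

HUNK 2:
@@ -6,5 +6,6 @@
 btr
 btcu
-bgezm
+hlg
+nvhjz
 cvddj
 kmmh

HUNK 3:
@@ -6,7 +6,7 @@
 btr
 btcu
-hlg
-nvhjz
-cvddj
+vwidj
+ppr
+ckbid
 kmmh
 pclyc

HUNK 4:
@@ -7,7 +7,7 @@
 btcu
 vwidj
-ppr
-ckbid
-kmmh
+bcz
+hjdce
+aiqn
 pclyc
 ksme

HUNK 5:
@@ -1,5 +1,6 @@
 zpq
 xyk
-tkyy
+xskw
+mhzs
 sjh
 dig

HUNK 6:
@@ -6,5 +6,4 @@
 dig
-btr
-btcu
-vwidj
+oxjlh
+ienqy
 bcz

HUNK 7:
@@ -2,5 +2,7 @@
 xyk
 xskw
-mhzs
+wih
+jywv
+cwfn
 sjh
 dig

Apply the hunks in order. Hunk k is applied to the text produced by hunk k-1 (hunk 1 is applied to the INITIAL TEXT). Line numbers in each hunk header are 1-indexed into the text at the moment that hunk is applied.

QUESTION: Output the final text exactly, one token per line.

Hunk 1: at line 2 remove [wrmp] add [sjh,dig,btr] -> 12 lines: zpq xyk tkyy sjh dig btr btcu bgezm cvddj kmmh pclyc ksme
Hunk 2: at line 6 remove [bgezm] add [hlg,nvhjz] -> 13 lines: zpq xyk tkyy sjh dig btr btcu hlg nvhjz cvddj kmmh pclyc ksme
Hunk 3: at line 6 remove [hlg,nvhjz,cvddj] add [vwidj,ppr,ckbid] -> 13 lines: zpq xyk tkyy sjh dig btr btcu vwidj ppr ckbid kmmh pclyc ksme
Hunk 4: at line 7 remove [ppr,ckbid,kmmh] add [bcz,hjdce,aiqn] -> 13 lines: zpq xyk tkyy sjh dig btr btcu vwidj bcz hjdce aiqn pclyc ksme
Hunk 5: at line 1 remove [tkyy] add [xskw,mhzs] -> 14 lines: zpq xyk xskw mhzs sjh dig btr btcu vwidj bcz hjdce aiqn pclyc ksme
Hunk 6: at line 6 remove [btr,btcu,vwidj] add [oxjlh,ienqy] -> 13 lines: zpq xyk xskw mhzs sjh dig oxjlh ienqy bcz hjdce aiqn pclyc ksme
Hunk 7: at line 2 remove [mhzs] add [wih,jywv,cwfn] -> 15 lines: zpq xyk xskw wih jywv cwfn sjh dig oxjlh ienqy bcz hjdce aiqn pclyc ksme

Answer: zpq
xyk
xskw
wih
jywv
cwfn
sjh
dig
oxjlh
ienqy
bcz
hjdce
aiqn
pclyc
ksme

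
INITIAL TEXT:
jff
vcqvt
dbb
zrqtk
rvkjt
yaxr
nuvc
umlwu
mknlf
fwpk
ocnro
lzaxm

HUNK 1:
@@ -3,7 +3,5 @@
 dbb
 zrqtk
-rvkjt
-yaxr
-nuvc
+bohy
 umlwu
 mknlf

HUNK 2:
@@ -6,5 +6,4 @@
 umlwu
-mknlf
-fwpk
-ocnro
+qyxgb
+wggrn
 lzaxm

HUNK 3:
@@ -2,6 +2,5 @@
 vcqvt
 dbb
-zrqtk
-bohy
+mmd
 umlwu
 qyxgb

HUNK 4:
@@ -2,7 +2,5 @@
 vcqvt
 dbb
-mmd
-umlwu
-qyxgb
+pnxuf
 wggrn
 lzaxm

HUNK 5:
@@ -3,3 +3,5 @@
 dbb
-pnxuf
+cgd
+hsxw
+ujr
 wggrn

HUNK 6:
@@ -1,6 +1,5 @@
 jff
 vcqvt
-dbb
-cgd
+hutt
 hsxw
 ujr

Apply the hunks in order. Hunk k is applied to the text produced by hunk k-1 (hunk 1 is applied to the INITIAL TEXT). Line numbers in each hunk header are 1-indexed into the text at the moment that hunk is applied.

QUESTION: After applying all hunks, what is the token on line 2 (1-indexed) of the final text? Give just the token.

Answer: vcqvt

Derivation:
Hunk 1: at line 3 remove [rvkjt,yaxr,nuvc] add [bohy] -> 10 lines: jff vcqvt dbb zrqtk bohy umlwu mknlf fwpk ocnro lzaxm
Hunk 2: at line 6 remove [mknlf,fwpk,ocnro] add [qyxgb,wggrn] -> 9 lines: jff vcqvt dbb zrqtk bohy umlwu qyxgb wggrn lzaxm
Hunk 3: at line 2 remove [zrqtk,bohy] add [mmd] -> 8 lines: jff vcqvt dbb mmd umlwu qyxgb wggrn lzaxm
Hunk 4: at line 2 remove [mmd,umlwu,qyxgb] add [pnxuf] -> 6 lines: jff vcqvt dbb pnxuf wggrn lzaxm
Hunk 5: at line 3 remove [pnxuf] add [cgd,hsxw,ujr] -> 8 lines: jff vcqvt dbb cgd hsxw ujr wggrn lzaxm
Hunk 6: at line 1 remove [dbb,cgd] add [hutt] -> 7 lines: jff vcqvt hutt hsxw ujr wggrn lzaxm
Final line 2: vcqvt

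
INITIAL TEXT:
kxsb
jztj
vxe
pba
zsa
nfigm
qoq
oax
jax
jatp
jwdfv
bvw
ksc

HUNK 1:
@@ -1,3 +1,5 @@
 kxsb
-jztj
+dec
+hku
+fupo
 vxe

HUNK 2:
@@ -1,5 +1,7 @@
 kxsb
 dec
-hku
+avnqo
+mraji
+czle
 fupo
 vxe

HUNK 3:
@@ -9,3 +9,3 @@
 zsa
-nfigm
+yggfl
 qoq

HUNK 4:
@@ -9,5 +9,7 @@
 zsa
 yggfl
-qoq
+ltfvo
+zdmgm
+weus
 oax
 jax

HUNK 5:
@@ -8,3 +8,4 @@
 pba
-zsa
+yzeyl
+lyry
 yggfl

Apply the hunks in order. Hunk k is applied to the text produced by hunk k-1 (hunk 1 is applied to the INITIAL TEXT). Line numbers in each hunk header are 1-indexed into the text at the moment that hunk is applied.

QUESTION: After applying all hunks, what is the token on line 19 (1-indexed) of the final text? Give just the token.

Hunk 1: at line 1 remove [jztj] add [dec,hku,fupo] -> 15 lines: kxsb dec hku fupo vxe pba zsa nfigm qoq oax jax jatp jwdfv bvw ksc
Hunk 2: at line 1 remove [hku] add [avnqo,mraji,czle] -> 17 lines: kxsb dec avnqo mraji czle fupo vxe pba zsa nfigm qoq oax jax jatp jwdfv bvw ksc
Hunk 3: at line 9 remove [nfigm] add [yggfl] -> 17 lines: kxsb dec avnqo mraji czle fupo vxe pba zsa yggfl qoq oax jax jatp jwdfv bvw ksc
Hunk 4: at line 9 remove [qoq] add [ltfvo,zdmgm,weus] -> 19 lines: kxsb dec avnqo mraji czle fupo vxe pba zsa yggfl ltfvo zdmgm weus oax jax jatp jwdfv bvw ksc
Hunk 5: at line 8 remove [zsa] add [yzeyl,lyry] -> 20 lines: kxsb dec avnqo mraji czle fupo vxe pba yzeyl lyry yggfl ltfvo zdmgm weus oax jax jatp jwdfv bvw ksc
Final line 19: bvw

Answer: bvw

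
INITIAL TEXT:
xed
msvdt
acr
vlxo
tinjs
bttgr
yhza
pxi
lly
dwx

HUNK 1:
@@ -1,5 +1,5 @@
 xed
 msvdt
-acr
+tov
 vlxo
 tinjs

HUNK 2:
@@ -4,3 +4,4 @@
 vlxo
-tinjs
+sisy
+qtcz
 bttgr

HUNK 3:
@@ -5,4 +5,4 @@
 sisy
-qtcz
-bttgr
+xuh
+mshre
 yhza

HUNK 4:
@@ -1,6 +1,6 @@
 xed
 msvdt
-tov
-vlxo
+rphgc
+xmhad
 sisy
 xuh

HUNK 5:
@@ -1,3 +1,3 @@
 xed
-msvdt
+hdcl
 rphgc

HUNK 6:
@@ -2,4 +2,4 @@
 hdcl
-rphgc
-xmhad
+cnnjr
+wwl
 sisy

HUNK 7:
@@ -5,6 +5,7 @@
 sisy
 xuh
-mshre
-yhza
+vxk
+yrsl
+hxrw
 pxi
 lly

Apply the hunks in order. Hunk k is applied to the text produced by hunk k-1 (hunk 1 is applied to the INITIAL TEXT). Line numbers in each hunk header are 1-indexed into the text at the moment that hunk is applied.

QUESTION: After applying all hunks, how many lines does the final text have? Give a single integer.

Answer: 12

Derivation:
Hunk 1: at line 1 remove [acr] add [tov] -> 10 lines: xed msvdt tov vlxo tinjs bttgr yhza pxi lly dwx
Hunk 2: at line 4 remove [tinjs] add [sisy,qtcz] -> 11 lines: xed msvdt tov vlxo sisy qtcz bttgr yhza pxi lly dwx
Hunk 3: at line 5 remove [qtcz,bttgr] add [xuh,mshre] -> 11 lines: xed msvdt tov vlxo sisy xuh mshre yhza pxi lly dwx
Hunk 4: at line 1 remove [tov,vlxo] add [rphgc,xmhad] -> 11 lines: xed msvdt rphgc xmhad sisy xuh mshre yhza pxi lly dwx
Hunk 5: at line 1 remove [msvdt] add [hdcl] -> 11 lines: xed hdcl rphgc xmhad sisy xuh mshre yhza pxi lly dwx
Hunk 6: at line 2 remove [rphgc,xmhad] add [cnnjr,wwl] -> 11 lines: xed hdcl cnnjr wwl sisy xuh mshre yhza pxi lly dwx
Hunk 7: at line 5 remove [mshre,yhza] add [vxk,yrsl,hxrw] -> 12 lines: xed hdcl cnnjr wwl sisy xuh vxk yrsl hxrw pxi lly dwx
Final line count: 12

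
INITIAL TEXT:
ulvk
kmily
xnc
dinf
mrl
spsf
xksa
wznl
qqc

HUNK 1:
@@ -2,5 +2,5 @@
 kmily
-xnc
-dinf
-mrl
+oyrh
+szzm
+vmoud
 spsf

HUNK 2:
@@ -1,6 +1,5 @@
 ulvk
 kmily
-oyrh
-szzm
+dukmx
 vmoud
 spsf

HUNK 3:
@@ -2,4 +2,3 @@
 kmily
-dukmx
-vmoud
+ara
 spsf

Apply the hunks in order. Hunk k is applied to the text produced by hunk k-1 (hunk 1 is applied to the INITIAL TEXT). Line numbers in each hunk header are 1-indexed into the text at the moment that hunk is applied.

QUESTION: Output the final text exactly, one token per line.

Answer: ulvk
kmily
ara
spsf
xksa
wznl
qqc

Derivation:
Hunk 1: at line 2 remove [xnc,dinf,mrl] add [oyrh,szzm,vmoud] -> 9 lines: ulvk kmily oyrh szzm vmoud spsf xksa wznl qqc
Hunk 2: at line 1 remove [oyrh,szzm] add [dukmx] -> 8 lines: ulvk kmily dukmx vmoud spsf xksa wznl qqc
Hunk 3: at line 2 remove [dukmx,vmoud] add [ara] -> 7 lines: ulvk kmily ara spsf xksa wznl qqc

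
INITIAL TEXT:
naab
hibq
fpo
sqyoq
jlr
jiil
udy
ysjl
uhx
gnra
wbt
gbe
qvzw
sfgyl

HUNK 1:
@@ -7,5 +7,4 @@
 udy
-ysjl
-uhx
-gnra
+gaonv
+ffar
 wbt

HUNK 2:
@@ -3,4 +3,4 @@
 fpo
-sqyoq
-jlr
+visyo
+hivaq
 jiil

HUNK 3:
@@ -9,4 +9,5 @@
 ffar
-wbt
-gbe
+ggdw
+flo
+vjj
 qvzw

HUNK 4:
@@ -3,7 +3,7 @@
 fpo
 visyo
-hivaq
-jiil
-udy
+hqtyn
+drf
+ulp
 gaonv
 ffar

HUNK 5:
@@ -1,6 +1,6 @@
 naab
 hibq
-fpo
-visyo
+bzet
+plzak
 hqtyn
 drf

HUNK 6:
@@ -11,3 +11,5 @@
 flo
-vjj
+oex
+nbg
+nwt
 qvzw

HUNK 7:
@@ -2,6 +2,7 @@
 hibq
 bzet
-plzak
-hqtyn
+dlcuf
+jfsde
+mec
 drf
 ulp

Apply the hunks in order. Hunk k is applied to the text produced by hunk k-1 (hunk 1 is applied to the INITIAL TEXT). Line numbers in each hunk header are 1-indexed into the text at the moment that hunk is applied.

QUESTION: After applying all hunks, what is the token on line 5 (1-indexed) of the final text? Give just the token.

Answer: jfsde

Derivation:
Hunk 1: at line 7 remove [ysjl,uhx,gnra] add [gaonv,ffar] -> 13 lines: naab hibq fpo sqyoq jlr jiil udy gaonv ffar wbt gbe qvzw sfgyl
Hunk 2: at line 3 remove [sqyoq,jlr] add [visyo,hivaq] -> 13 lines: naab hibq fpo visyo hivaq jiil udy gaonv ffar wbt gbe qvzw sfgyl
Hunk 3: at line 9 remove [wbt,gbe] add [ggdw,flo,vjj] -> 14 lines: naab hibq fpo visyo hivaq jiil udy gaonv ffar ggdw flo vjj qvzw sfgyl
Hunk 4: at line 3 remove [hivaq,jiil,udy] add [hqtyn,drf,ulp] -> 14 lines: naab hibq fpo visyo hqtyn drf ulp gaonv ffar ggdw flo vjj qvzw sfgyl
Hunk 5: at line 1 remove [fpo,visyo] add [bzet,plzak] -> 14 lines: naab hibq bzet plzak hqtyn drf ulp gaonv ffar ggdw flo vjj qvzw sfgyl
Hunk 6: at line 11 remove [vjj] add [oex,nbg,nwt] -> 16 lines: naab hibq bzet plzak hqtyn drf ulp gaonv ffar ggdw flo oex nbg nwt qvzw sfgyl
Hunk 7: at line 2 remove [plzak,hqtyn] add [dlcuf,jfsde,mec] -> 17 lines: naab hibq bzet dlcuf jfsde mec drf ulp gaonv ffar ggdw flo oex nbg nwt qvzw sfgyl
Final line 5: jfsde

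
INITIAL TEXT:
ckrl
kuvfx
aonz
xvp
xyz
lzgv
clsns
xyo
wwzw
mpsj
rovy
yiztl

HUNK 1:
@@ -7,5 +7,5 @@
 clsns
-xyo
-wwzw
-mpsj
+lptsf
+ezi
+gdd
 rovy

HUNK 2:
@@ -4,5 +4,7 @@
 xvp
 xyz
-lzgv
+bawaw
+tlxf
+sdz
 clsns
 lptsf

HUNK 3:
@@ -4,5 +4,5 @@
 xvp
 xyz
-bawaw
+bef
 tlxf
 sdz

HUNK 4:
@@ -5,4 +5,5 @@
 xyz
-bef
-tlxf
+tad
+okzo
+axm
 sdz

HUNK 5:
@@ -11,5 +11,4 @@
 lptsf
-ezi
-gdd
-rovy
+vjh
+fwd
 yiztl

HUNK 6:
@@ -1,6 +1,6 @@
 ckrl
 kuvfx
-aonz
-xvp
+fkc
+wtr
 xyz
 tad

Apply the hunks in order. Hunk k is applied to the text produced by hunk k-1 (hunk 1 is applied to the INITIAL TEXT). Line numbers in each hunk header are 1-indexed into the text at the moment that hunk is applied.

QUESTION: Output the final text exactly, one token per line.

Answer: ckrl
kuvfx
fkc
wtr
xyz
tad
okzo
axm
sdz
clsns
lptsf
vjh
fwd
yiztl

Derivation:
Hunk 1: at line 7 remove [xyo,wwzw,mpsj] add [lptsf,ezi,gdd] -> 12 lines: ckrl kuvfx aonz xvp xyz lzgv clsns lptsf ezi gdd rovy yiztl
Hunk 2: at line 4 remove [lzgv] add [bawaw,tlxf,sdz] -> 14 lines: ckrl kuvfx aonz xvp xyz bawaw tlxf sdz clsns lptsf ezi gdd rovy yiztl
Hunk 3: at line 4 remove [bawaw] add [bef] -> 14 lines: ckrl kuvfx aonz xvp xyz bef tlxf sdz clsns lptsf ezi gdd rovy yiztl
Hunk 4: at line 5 remove [bef,tlxf] add [tad,okzo,axm] -> 15 lines: ckrl kuvfx aonz xvp xyz tad okzo axm sdz clsns lptsf ezi gdd rovy yiztl
Hunk 5: at line 11 remove [ezi,gdd,rovy] add [vjh,fwd] -> 14 lines: ckrl kuvfx aonz xvp xyz tad okzo axm sdz clsns lptsf vjh fwd yiztl
Hunk 6: at line 1 remove [aonz,xvp] add [fkc,wtr] -> 14 lines: ckrl kuvfx fkc wtr xyz tad okzo axm sdz clsns lptsf vjh fwd yiztl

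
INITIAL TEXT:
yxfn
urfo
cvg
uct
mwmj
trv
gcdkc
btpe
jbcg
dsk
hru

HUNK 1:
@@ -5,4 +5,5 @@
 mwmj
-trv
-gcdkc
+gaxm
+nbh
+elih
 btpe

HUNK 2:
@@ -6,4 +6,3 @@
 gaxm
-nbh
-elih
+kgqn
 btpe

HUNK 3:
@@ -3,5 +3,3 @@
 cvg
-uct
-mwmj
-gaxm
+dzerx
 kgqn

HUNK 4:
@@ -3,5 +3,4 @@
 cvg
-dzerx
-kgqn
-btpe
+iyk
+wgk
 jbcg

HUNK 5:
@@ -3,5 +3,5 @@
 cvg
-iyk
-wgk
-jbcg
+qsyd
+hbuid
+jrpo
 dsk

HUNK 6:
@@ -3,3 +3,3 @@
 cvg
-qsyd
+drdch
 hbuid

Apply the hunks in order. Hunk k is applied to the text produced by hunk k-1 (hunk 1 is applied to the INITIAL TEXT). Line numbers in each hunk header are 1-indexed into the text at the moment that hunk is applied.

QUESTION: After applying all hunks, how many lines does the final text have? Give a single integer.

Answer: 8

Derivation:
Hunk 1: at line 5 remove [trv,gcdkc] add [gaxm,nbh,elih] -> 12 lines: yxfn urfo cvg uct mwmj gaxm nbh elih btpe jbcg dsk hru
Hunk 2: at line 6 remove [nbh,elih] add [kgqn] -> 11 lines: yxfn urfo cvg uct mwmj gaxm kgqn btpe jbcg dsk hru
Hunk 3: at line 3 remove [uct,mwmj,gaxm] add [dzerx] -> 9 lines: yxfn urfo cvg dzerx kgqn btpe jbcg dsk hru
Hunk 4: at line 3 remove [dzerx,kgqn,btpe] add [iyk,wgk] -> 8 lines: yxfn urfo cvg iyk wgk jbcg dsk hru
Hunk 5: at line 3 remove [iyk,wgk,jbcg] add [qsyd,hbuid,jrpo] -> 8 lines: yxfn urfo cvg qsyd hbuid jrpo dsk hru
Hunk 6: at line 3 remove [qsyd] add [drdch] -> 8 lines: yxfn urfo cvg drdch hbuid jrpo dsk hru
Final line count: 8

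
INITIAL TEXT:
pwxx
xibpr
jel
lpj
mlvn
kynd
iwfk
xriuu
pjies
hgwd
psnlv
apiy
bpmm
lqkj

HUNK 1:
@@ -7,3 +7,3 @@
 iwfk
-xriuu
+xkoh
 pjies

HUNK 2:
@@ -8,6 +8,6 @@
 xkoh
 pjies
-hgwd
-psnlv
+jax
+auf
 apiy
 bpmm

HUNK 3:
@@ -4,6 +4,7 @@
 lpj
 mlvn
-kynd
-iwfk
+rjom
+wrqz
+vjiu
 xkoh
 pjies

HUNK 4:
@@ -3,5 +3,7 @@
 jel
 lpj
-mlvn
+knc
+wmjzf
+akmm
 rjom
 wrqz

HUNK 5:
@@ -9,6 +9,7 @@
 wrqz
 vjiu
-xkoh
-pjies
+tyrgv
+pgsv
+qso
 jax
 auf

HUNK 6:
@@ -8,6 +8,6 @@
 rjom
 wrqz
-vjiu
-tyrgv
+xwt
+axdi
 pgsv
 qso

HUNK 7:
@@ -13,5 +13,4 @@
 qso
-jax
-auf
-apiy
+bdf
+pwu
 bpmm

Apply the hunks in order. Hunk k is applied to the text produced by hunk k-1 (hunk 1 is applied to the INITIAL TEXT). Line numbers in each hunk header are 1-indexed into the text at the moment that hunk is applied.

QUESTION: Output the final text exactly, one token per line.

Hunk 1: at line 7 remove [xriuu] add [xkoh] -> 14 lines: pwxx xibpr jel lpj mlvn kynd iwfk xkoh pjies hgwd psnlv apiy bpmm lqkj
Hunk 2: at line 8 remove [hgwd,psnlv] add [jax,auf] -> 14 lines: pwxx xibpr jel lpj mlvn kynd iwfk xkoh pjies jax auf apiy bpmm lqkj
Hunk 3: at line 4 remove [kynd,iwfk] add [rjom,wrqz,vjiu] -> 15 lines: pwxx xibpr jel lpj mlvn rjom wrqz vjiu xkoh pjies jax auf apiy bpmm lqkj
Hunk 4: at line 3 remove [mlvn] add [knc,wmjzf,akmm] -> 17 lines: pwxx xibpr jel lpj knc wmjzf akmm rjom wrqz vjiu xkoh pjies jax auf apiy bpmm lqkj
Hunk 5: at line 9 remove [xkoh,pjies] add [tyrgv,pgsv,qso] -> 18 lines: pwxx xibpr jel lpj knc wmjzf akmm rjom wrqz vjiu tyrgv pgsv qso jax auf apiy bpmm lqkj
Hunk 6: at line 8 remove [vjiu,tyrgv] add [xwt,axdi] -> 18 lines: pwxx xibpr jel lpj knc wmjzf akmm rjom wrqz xwt axdi pgsv qso jax auf apiy bpmm lqkj
Hunk 7: at line 13 remove [jax,auf,apiy] add [bdf,pwu] -> 17 lines: pwxx xibpr jel lpj knc wmjzf akmm rjom wrqz xwt axdi pgsv qso bdf pwu bpmm lqkj

Answer: pwxx
xibpr
jel
lpj
knc
wmjzf
akmm
rjom
wrqz
xwt
axdi
pgsv
qso
bdf
pwu
bpmm
lqkj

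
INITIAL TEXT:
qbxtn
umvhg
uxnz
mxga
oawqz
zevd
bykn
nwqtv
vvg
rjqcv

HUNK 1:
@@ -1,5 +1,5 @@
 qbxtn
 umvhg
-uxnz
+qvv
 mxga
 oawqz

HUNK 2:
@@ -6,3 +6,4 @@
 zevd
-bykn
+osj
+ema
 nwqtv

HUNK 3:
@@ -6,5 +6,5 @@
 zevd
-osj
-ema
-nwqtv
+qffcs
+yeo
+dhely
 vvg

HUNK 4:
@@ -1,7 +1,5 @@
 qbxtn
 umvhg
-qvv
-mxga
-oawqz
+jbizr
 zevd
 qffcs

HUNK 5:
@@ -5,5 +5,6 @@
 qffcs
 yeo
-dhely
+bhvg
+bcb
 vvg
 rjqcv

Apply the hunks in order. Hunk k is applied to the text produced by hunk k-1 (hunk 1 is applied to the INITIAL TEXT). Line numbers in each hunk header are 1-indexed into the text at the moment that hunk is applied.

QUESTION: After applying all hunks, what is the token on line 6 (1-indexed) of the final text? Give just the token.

Answer: yeo

Derivation:
Hunk 1: at line 1 remove [uxnz] add [qvv] -> 10 lines: qbxtn umvhg qvv mxga oawqz zevd bykn nwqtv vvg rjqcv
Hunk 2: at line 6 remove [bykn] add [osj,ema] -> 11 lines: qbxtn umvhg qvv mxga oawqz zevd osj ema nwqtv vvg rjqcv
Hunk 3: at line 6 remove [osj,ema,nwqtv] add [qffcs,yeo,dhely] -> 11 lines: qbxtn umvhg qvv mxga oawqz zevd qffcs yeo dhely vvg rjqcv
Hunk 4: at line 1 remove [qvv,mxga,oawqz] add [jbizr] -> 9 lines: qbxtn umvhg jbizr zevd qffcs yeo dhely vvg rjqcv
Hunk 5: at line 5 remove [dhely] add [bhvg,bcb] -> 10 lines: qbxtn umvhg jbizr zevd qffcs yeo bhvg bcb vvg rjqcv
Final line 6: yeo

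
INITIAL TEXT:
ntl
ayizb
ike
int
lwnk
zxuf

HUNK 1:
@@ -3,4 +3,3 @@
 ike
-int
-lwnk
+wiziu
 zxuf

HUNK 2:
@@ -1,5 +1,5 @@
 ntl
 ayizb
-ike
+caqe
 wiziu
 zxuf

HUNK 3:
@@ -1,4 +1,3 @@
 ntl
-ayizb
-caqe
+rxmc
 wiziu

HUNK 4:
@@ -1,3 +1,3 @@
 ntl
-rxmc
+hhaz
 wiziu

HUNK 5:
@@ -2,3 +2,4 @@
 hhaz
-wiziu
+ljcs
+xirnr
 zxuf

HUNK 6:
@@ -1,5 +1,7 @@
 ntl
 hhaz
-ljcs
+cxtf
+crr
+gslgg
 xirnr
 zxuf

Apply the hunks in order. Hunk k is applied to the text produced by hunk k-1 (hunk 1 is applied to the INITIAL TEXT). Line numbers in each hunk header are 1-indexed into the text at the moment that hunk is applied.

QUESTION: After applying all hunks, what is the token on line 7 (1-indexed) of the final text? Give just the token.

Hunk 1: at line 3 remove [int,lwnk] add [wiziu] -> 5 lines: ntl ayizb ike wiziu zxuf
Hunk 2: at line 1 remove [ike] add [caqe] -> 5 lines: ntl ayizb caqe wiziu zxuf
Hunk 3: at line 1 remove [ayizb,caqe] add [rxmc] -> 4 lines: ntl rxmc wiziu zxuf
Hunk 4: at line 1 remove [rxmc] add [hhaz] -> 4 lines: ntl hhaz wiziu zxuf
Hunk 5: at line 2 remove [wiziu] add [ljcs,xirnr] -> 5 lines: ntl hhaz ljcs xirnr zxuf
Hunk 6: at line 1 remove [ljcs] add [cxtf,crr,gslgg] -> 7 lines: ntl hhaz cxtf crr gslgg xirnr zxuf
Final line 7: zxuf

Answer: zxuf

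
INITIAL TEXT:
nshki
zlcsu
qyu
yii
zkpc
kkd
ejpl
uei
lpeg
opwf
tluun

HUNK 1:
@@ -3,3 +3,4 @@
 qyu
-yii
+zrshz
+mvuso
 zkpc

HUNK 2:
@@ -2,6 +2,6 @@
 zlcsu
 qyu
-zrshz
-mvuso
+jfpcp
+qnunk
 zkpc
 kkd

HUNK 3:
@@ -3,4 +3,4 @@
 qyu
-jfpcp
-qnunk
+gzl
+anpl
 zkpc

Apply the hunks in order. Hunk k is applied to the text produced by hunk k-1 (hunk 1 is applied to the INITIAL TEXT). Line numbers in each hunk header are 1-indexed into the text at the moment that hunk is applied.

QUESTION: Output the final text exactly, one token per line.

Hunk 1: at line 3 remove [yii] add [zrshz,mvuso] -> 12 lines: nshki zlcsu qyu zrshz mvuso zkpc kkd ejpl uei lpeg opwf tluun
Hunk 2: at line 2 remove [zrshz,mvuso] add [jfpcp,qnunk] -> 12 lines: nshki zlcsu qyu jfpcp qnunk zkpc kkd ejpl uei lpeg opwf tluun
Hunk 3: at line 3 remove [jfpcp,qnunk] add [gzl,anpl] -> 12 lines: nshki zlcsu qyu gzl anpl zkpc kkd ejpl uei lpeg opwf tluun

Answer: nshki
zlcsu
qyu
gzl
anpl
zkpc
kkd
ejpl
uei
lpeg
opwf
tluun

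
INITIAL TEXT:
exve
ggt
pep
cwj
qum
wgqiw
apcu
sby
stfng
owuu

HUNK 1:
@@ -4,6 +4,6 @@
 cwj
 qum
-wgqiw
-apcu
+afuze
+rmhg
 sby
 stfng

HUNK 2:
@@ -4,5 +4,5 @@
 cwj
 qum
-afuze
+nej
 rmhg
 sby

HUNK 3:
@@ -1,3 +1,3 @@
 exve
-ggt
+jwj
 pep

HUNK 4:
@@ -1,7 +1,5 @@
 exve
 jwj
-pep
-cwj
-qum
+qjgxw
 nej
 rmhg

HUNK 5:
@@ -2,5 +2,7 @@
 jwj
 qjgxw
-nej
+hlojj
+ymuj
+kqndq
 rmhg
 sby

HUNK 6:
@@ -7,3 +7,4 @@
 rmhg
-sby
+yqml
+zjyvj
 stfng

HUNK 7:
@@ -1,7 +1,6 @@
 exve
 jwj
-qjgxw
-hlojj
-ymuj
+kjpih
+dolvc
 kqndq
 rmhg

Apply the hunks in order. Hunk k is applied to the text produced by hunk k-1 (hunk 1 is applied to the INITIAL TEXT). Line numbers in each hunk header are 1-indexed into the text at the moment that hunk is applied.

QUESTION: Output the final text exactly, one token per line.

Hunk 1: at line 4 remove [wgqiw,apcu] add [afuze,rmhg] -> 10 lines: exve ggt pep cwj qum afuze rmhg sby stfng owuu
Hunk 2: at line 4 remove [afuze] add [nej] -> 10 lines: exve ggt pep cwj qum nej rmhg sby stfng owuu
Hunk 3: at line 1 remove [ggt] add [jwj] -> 10 lines: exve jwj pep cwj qum nej rmhg sby stfng owuu
Hunk 4: at line 1 remove [pep,cwj,qum] add [qjgxw] -> 8 lines: exve jwj qjgxw nej rmhg sby stfng owuu
Hunk 5: at line 2 remove [nej] add [hlojj,ymuj,kqndq] -> 10 lines: exve jwj qjgxw hlojj ymuj kqndq rmhg sby stfng owuu
Hunk 6: at line 7 remove [sby] add [yqml,zjyvj] -> 11 lines: exve jwj qjgxw hlojj ymuj kqndq rmhg yqml zjyvj stfng owuu
Hunk 7: at line 1 remove [qjgxw,hlojj,ymuj] add [kjpih,dolvc] -> 10 lines: exve jwj kjpih dolvc kqndq rmhg yqml zjyvj stfng owuu

Answer: exve
jwj
kjpih
dolvc
kqndq
rmhg
yqml
zjyvj
stfng
owuu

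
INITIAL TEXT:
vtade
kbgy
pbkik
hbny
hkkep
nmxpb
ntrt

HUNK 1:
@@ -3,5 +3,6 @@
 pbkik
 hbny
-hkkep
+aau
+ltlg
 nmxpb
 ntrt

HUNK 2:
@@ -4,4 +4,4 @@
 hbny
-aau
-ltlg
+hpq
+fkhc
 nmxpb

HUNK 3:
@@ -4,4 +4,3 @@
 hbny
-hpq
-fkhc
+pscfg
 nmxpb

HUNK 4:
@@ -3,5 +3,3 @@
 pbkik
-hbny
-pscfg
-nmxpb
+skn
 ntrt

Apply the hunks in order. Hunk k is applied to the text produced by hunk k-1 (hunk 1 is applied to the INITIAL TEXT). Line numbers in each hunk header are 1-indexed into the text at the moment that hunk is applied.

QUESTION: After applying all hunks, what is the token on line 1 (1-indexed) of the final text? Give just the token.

Answer: vtade

Derivation:
Hunk 1: at line 3 remove [hkkep] add [aau,ltlg] -> 8 lines: vtade kbgy pbkik hbny aau ltlg nmxpb ntrt
Hunk 2: at line 4 remove [aau,ltlg] add [hpq,fkhc] -> 8 lines: vtade kbgy pbkik hbny hpq fkhc nmxpb ntrt
Hunk 3: at line 4 remove [hpq,fkhc] add [pscfg] -> 7 lines: vtade kbgy pbkik hbny pscfg nmxpb ntrt
Hunk 4: at line 3 remove [hbny,pscfg,nmxpb] add [skn] -> 5 lines: vtade kbgy pbkik skn ntrt
Final line 1: vtade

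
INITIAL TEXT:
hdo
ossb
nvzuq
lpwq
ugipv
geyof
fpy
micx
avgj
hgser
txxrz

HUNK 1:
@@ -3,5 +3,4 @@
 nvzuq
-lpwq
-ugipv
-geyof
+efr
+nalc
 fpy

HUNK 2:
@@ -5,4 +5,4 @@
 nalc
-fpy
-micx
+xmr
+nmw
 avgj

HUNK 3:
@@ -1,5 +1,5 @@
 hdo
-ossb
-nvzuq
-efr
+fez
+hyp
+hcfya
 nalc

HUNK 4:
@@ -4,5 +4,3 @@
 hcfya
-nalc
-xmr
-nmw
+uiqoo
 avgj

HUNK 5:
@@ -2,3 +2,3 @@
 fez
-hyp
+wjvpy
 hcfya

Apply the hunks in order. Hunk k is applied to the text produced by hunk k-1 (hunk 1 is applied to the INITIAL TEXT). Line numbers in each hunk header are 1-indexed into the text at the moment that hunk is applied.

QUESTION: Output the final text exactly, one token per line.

Answer: hdo
fez
wjvpy
hcfya
uiqoo
avgj
hgser
txxrz

Derivation:
Hunk 1: at line 3 remove [lpwq,ugipv,geyof] add [efr,nalc] -> 10 lines: hdo ossb nvzuq efr nalc fpy micx avgj hgser txxrz
Hunk 2: at line 5 remove [fpy,micx] add [xmr,nmw] -> 10 lines: hdo ossb nvzuq efr nalc xmr nmw avgj hgser txxrz
Hunk 3: at line 1 remove [ossb,nvzuq,efr] add [fez,hyp,hcfya] -> 10 lines: hdo fez hyp hcfya nalc xmr nmw avgj hgser txxrz
Hunk 4: at line 4 remove [nalc,xmr,nmw] add [uiqoo] -> 8 lines: hdo fez hyp hcfya uiqoo avgj hgser txxrz
Hunk 5: at line 2 remove [hyp] add [wjvpy] -> 8 lines: hdo fez wjvpy hcfya uiqoo avgj hgser txxrz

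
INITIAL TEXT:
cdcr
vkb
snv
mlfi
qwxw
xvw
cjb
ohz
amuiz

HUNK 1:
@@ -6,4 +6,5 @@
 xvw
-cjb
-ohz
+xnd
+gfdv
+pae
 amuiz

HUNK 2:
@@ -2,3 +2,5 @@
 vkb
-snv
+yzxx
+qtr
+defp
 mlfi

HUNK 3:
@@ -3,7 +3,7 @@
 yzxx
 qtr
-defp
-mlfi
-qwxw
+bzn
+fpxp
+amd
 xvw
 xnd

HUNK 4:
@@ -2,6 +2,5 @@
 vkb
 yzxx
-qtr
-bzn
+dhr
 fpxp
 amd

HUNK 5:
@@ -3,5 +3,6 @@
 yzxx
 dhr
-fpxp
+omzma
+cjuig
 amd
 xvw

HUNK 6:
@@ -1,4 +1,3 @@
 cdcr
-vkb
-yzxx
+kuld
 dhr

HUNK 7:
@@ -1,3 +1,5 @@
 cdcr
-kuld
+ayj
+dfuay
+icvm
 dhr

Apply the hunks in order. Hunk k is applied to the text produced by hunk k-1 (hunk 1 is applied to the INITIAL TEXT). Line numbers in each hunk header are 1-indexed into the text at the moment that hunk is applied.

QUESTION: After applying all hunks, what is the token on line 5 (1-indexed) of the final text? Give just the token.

Answer: dhr

Derivation:
Hunk 1: at line 6 remove [cjb,ohz] add [xnd,gfdv,pae] -> 10 lines: cdcr vkb snv mlfi qwxw xvw xnd gfdv pae amuiz
Hunk 2: at line 2 remove [snv] add [yzxx,qtr,defp] -> 12 lines: cdcr vkb yzxx qtr defp mlfi qwxw xvw xnd gfdv pae amuiz
Hunk 3: at line 3 remove [defp,mlfi,qwxw] add [bzn,fpxp,amd] -> 12 lines: cdcr vkb yzxx qtr bzn fpxp amd xvw xnd gfdv pae amuiz
Hunk 4: at line 2 remove [qtr,bzn] add [dhr] -> 11 lines: cdcr vkb yzxx dhr fpxp amd xvw xnd gfdv pae amuiz
Hunk 5: at line 3 remove [fpxp] add [omzma,cjuig] -> 12 lines: cdcr vkb yzxx dhr omzma cjuig amd xvw xnd gfdv pae amuiz
Hunk 6: at line 1 remove [vkb,yzxx] add [kuld] -> 11 lines: cdcr kuld dhr omzma cjuig amd xvw xnd gfdv pae amuiz
Hunk 7: at line 1 remove [kuld] add [ayj,dfuay,icvm] -> 13 lines: cdcr ayj dfuay icvm dhr omzma cjuig amd xvw xnd gfdv pae amuiz
Final line 5: dhr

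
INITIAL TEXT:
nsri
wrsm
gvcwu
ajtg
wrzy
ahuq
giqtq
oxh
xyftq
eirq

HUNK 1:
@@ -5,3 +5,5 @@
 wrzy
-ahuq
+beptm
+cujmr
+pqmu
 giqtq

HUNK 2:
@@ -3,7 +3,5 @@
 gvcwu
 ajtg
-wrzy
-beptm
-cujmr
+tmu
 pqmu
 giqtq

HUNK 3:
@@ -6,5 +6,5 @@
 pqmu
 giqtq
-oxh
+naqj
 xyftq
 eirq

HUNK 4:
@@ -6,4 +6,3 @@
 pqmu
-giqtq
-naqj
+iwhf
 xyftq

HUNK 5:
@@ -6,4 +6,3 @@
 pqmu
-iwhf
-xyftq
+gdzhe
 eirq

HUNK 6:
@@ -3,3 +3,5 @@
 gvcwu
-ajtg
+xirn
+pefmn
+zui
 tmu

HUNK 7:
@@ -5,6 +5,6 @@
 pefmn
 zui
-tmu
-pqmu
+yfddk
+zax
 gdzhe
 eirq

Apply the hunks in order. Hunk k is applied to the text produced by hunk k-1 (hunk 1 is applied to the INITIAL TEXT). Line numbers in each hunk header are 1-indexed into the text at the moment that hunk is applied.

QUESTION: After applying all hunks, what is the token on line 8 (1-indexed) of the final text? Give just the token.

Answer: zax

Derivation:
Hunk 1: at line 5 remove [ahuq] add [beptm,cujmr,pqmu] -> 12 lines: nsri wrsm gvcwu ajtg wrzy beptm cujmr pqmu giqtq oxh xyftq eirq
Hunk 2: at line 3 remove [wrzy,beptm,cujmr] add [tmu] -> 10 lines: nsri wrsm gvcwu ajtg tmu pqmu giqtq oxh xyftq eirq
Hunk 3: at line 6 remove [oxh] add [naqj] -> 10 lines: nsri wrsm gvcwu ajtg tmu pqmu giqtq naqj xyftq eirq
Hunk 4: at line 6 remove [giqtq,naqj] add [iwhf] -> 9 lines: nsri wrsm gvcwu ajtg tmu pqmu iwhf xyftq eirq
Hunk 5: at line 6 remove [iwhf,xyftq] add [gdzhe] -> 8 lines: nsri wrsm gvcwu ajtg tmu pqmu gdzhe eirq
Hunk 6: at line 3 remove [ajtg] add [xirn,pefmn,zui] -> 10 lines: nsri wrsm gvcwu xirn pefmn zui tmu pqmu gdzhe eirq
Hunk 7: at line 5 remove [tmu,pqmu] add [yfddk,zax] -> 10 lines: nsri wrsm gvcwu xirn pefmn zui yfddk zax gdzhe eirq
Final line 8: zax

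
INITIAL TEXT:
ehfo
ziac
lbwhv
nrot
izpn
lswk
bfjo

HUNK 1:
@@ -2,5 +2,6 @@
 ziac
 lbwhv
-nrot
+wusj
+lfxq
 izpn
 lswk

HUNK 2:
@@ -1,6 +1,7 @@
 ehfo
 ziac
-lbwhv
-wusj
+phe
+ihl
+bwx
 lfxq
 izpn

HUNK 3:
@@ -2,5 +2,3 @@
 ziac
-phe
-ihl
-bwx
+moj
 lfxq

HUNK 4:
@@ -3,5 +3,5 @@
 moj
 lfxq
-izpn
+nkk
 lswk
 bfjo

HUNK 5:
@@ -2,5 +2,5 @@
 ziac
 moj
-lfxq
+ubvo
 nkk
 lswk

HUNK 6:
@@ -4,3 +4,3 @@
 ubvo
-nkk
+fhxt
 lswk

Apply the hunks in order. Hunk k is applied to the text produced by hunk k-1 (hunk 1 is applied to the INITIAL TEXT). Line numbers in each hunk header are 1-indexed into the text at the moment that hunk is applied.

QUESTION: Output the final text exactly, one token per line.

Answer: ehfo
ziac
moj
ubvo
fhxt
lswk
bfjo

Derivation:
Hunk 1: at line 2 remove [nrot] add [wusj,lfxq] -> 8 lines: ehfo ziac lbwhv wusj lfxq izpn lswk bfjo
Hunk 2: at line 1 remove [lbwhv,wusj] add [phe,ihl,bwx] -> 9 lines: ehfo ziac phe ihl bwx lfxq izpn lswk bfjo
Hunk 3: at line 2 remove [phe,ihl,bwx] add [moj] -> 7 lines: ehfo ziac moj lfxq izpn lswk bfjo
Hunk 4: at line 3 remove [izpn] add [nkk] -> 7 lines: ehfo ziac moj lfxq nkk lswk bfjo
Hunk 5: at line 2 remove [lfxq] add [ubvo] -> 7 lines: ehfo ziac moj ubvo nkk lswk bfjo
Hunk 6: at line 4 remove [nkk] add [fhxt] -> 7 lines: ehfo ziac moj ubvo fhxt lswk bfjo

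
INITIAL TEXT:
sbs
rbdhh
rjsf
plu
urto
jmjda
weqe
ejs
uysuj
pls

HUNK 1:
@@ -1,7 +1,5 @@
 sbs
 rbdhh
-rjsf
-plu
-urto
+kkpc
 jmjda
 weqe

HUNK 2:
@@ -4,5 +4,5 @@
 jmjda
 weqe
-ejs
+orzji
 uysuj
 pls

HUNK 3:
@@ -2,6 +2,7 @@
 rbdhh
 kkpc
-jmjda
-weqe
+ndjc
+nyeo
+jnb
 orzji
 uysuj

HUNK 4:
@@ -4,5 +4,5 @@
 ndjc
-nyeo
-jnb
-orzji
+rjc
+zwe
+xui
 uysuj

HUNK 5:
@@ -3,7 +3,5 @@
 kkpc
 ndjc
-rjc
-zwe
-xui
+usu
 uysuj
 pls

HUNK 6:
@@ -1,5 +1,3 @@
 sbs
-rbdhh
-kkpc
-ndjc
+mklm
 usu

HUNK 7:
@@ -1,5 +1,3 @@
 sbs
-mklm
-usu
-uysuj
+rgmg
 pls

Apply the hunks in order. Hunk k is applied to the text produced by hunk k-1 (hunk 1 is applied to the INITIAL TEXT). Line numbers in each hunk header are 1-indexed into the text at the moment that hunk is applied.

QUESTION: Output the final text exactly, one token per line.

Hunk 1: at line 1 remove [rjsf,plu,urto] add [kkpc] -> 8 lines: sbs rbdhh kkpc jmjda weqe ejs uysuj pls
Hunk 2: at line 4 remove [ejs] add [orzji] -> 8 lines: sbs rbdhh kkpc jmjda weqe orzji uysuj pls
Hunk 3: at line 2 remove [jmjda,weqe] add [ndjc,nyeo,jnb] -> 9 lines: sbs rbdhh kkpc ndjc nyeo jnb orzji uysuj pls
Hunk 4: at line 4 remove [nyeo,jnb,orzji] add [rjc,zwe,xui] -> 9 lines: sbs rbdhh kkpc ndjc rjc zwe xui uysuj pls
Hunk 5: at line 3 remove [rjc,zwe,xui] add [usu] -> 7 lines: sbs rbdhh kkpc ndjc usu uysuj pls
Hunk 6: at line 1 remove [rbdhh,kkpc,ndjc] add [mklm] -> 5 lines: sbs mklm usu uysuj pls
Hunk 7: at line 1 remove [mklm,usu,uysuj] add [rgmg] -> 3 lines: sbs rgmg pls

Answer: sbs
rgmg
pls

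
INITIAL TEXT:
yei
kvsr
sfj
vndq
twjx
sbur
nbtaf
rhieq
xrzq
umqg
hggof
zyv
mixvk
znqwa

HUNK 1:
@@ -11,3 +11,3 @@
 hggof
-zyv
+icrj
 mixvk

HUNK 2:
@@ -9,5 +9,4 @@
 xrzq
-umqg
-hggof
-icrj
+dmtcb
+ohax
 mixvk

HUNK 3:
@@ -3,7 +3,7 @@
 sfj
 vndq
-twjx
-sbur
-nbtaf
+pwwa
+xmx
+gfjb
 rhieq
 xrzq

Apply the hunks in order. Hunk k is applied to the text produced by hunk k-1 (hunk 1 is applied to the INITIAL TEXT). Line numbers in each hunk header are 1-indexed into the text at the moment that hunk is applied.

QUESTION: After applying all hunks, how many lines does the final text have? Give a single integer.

Hunk 1: at line 11 remove [zyv] add [icrj] -> 14 lines: yei kvsr sfj vndq twjx sbur nbtaf rhieq xrzq umqg hggof icrj mixvk znqwa
Hunk 2: at line 9 remove [umqg,hggof,icrj] add [dmtcb,ohax] -> 13 lines: yei kvsr sfj vndq twjx sbur nbtaf rhieq xrzq dmtcb ohax mixvk znqwa
Hunk 3: at line 3 remove [twjx,sbur,nbtaf] add [pwwa,xmx,gfjb] -> 13 lines: yei kvsr sfj vndq pwwa xmx gfjb rhieq xrzq dmtcb ohax mixvk znqwa
Final line count: 13

Answer: 13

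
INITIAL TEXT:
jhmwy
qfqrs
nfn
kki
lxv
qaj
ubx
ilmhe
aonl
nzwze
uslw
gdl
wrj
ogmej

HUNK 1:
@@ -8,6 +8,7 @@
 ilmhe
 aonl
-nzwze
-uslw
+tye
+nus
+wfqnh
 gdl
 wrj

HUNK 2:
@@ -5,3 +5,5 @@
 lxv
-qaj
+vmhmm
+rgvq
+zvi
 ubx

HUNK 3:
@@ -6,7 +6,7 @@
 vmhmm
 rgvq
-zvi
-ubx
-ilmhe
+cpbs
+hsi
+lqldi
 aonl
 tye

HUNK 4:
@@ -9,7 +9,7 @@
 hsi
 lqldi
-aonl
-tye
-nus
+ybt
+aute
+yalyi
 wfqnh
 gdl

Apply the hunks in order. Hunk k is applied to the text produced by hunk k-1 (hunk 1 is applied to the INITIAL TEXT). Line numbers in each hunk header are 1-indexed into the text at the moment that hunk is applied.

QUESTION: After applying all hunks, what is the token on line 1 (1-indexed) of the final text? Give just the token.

Hunk 1: at line 8 remove [nzwze,uslw] add [tye,nus,wfqnh] -> 15 lines: jhmwy qfqrs nfn kki lxv qaj ubx ilmhe aonl tye nus wfqnh gdl wrj ogmej
Hunk 2: at line 5 remove [qaj] add [vmhmm,rgvq,zvi] -> 17 lines: jhmwy qfqrs nfn kki lxv vmhmm rgvq zvi ubx ilmhe aonl tye nus wfqnh gdl wrj ogmej
Hunk 3: at line 6 remove [zvi,ubx,ilmhe] add [cpbs,hsi,lqldi] -> 17 lines: jhmwy qfqrs nfn kki lxv vmhmm rgvq cpbs hsi lqldi aonl tye nus wfqnh gdl wrj ogmej
Hunk 4: at line 9 remove [aonl,tye,nus] add [ybt,aute,yalyi] -> 17 lines: jhmwy qfqrs nfn kki lxv vmhmm rgvq cpbs hsi lqldi ybt aute yalyi wfqnh gdl wrj ogmej
Final line 1: jhmwy

Answer: jhmwy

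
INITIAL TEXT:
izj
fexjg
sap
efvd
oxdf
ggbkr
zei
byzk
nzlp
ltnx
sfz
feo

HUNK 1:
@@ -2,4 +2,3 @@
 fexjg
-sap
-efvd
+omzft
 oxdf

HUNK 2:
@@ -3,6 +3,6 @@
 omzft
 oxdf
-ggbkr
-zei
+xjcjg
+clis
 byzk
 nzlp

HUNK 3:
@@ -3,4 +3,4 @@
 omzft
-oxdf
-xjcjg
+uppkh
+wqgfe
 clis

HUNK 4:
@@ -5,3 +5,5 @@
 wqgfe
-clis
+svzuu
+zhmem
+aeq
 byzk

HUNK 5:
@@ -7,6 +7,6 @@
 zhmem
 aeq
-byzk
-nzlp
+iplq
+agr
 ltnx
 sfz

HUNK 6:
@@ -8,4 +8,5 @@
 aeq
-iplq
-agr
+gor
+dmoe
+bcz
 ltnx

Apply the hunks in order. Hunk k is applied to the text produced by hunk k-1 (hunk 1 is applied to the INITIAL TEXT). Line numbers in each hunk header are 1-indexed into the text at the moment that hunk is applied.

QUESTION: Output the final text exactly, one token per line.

Answer: izj
fexjg
omzft
uppkh
wqgfe
svzuu
zhmem
aeq
gor
dmoe
bcz
ltnx
sfz
feo

Derivation:
Hunk 1: at line 2 remove [sap,efvd] add [omzft] -> 11 lines: izj fexjg omzft oxdf ggbkr zei byzk nzlp ltnx sfz feo
Hunk 2: at line 3 remove [ggbkr,zei] add [xjcjg,clis] -> 11 lines: izj fexjg omzft oxdf xjcjg clis byzk nzlp ltnx sfz feo
Hunk 3: at line 3 remove [oxdf,xjcjg] add [uppkh,wqgfe] -> 11 lines: izj fexjg omzft uppkh wqgfe clis byzk nzlp ltnx sfz feo
Hunk 4: at line 5 remove [clis] add [svzuu,zhmem,aeq] -> 13 lines: izj fexjg omzft uppkh wqgfe svzuu zhmem aeq byzk nzlp ltnx sfz feo
Hunk 5: at line 7 remove [byzk,nzlp] add [iplq,agr] -> 13 lines: izj fexjg omzft uppkh wqgfe svzuu zhmem aeq iplq agr ltnx sfz feo
Hunk 6: at line 8 remove [iplq,agr] add [gor,dmoe,bcz] -> 14 lines: izj fexjg omzft uppkh wqgfe svzuu zhmem aeq gor dmoe bcz ltnx sfz feo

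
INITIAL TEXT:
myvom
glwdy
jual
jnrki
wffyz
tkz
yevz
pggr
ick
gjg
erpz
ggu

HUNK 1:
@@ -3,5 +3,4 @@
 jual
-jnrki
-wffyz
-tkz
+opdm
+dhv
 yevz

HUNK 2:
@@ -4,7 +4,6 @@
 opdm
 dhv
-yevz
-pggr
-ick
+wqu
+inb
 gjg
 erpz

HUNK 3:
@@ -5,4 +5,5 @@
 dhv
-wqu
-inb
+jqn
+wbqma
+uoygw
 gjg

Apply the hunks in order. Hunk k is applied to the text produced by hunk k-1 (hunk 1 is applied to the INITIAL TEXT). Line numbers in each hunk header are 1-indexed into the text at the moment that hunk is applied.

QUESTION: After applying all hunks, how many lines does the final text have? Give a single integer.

Hunk 1: at line 3 remove [jnrki,wffyz,tkz] add [opdm,dhv] -> 11 lines: myvom glwdy jual opdm dhv yevz pggr ick gjg erpz ggu
Hunk 2: at line 4 remove [yevz,pggr,ick] add [wqu,inb] -> 10 lines: myvom glwdy jual opdm dhv wqu inb gjg erpz ggu
Hunk 3: at line 5 remove [wqu,inb] add [jqn,wbqma,uoygw] -> 11 lines: myvom glwdy jual opdm dhv jqn wbqma uoygw gjg erpz ggu
Final line count: 11

Answer: 11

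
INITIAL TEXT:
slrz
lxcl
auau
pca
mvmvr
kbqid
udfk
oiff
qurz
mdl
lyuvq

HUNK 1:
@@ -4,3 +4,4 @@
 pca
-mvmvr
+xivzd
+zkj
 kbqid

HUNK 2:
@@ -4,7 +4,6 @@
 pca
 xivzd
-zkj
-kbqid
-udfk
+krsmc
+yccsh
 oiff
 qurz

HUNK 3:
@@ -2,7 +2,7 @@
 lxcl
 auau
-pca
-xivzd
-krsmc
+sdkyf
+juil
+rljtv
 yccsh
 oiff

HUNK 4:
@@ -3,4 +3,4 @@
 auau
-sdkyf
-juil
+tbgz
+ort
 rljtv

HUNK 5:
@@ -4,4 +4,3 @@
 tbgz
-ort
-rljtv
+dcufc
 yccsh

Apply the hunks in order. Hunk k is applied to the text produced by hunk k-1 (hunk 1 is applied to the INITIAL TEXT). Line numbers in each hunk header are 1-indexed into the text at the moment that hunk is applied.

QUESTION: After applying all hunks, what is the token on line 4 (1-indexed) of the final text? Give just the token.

Hunk 1: at line 4 remove [mvmvr] add [xivzd,zkj] -> 12 lines: slrz lxcl auau pca xivzd zkj kbqid udfk oiff qurz mdl lyuvq
Hunk 2: at line 4 remove [zkj,kbqid,udfk] add [krsmc,yccsh] -> 11 lines: slrz lxcl auau pca xivzd krsmc yccsh oiff qurz mdl lyuvq
Hunk 3: at line 2 remove [pca,xivzd,krsmc] add [sdkyf,juil,rljtv] -> 11 lines: slrz lxcl auau sdkyf juil rljtv yccsh oiff qurz mdl lyuvq
Hunk 4: at line 3 remove [sdkyf,juil] add [tbgz,ort] -> 11 lines: slrz lxcl auau tbgz ort rljtv yccsh oiff qurz mdl lyuvq
Hunk 5: at line 4 remove [ort,rljtv] add [dcufc] -> 10 lines: slrz lxcl auau tbgz dcufc yccsh oiff qurz mdl lyuvq
Final line 4: tbgz

Answer: tbgz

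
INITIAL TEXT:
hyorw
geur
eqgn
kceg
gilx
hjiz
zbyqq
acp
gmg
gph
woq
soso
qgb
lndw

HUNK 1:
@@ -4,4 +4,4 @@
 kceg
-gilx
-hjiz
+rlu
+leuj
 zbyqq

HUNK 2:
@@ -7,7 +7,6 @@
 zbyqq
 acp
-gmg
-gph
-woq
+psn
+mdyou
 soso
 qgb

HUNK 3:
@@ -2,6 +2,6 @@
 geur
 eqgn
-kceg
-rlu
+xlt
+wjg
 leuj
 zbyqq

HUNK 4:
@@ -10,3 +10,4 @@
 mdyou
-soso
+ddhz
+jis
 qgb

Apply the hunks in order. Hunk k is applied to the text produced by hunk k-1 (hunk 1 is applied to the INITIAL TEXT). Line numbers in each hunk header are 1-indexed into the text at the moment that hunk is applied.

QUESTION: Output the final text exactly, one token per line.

Hunk 1: at line 4 remove [gilx,hjiz] add [rlu,leuj] -> 14 lines: hyorw geur eqgn kceg rlu leuj zbyqq acp gmg gph woq soso qgb lndw
Hunk 2: at line 7 remove [gmg,gph,woq] add [psn,mdyou] -> 13 lines: hyorw geur eqgn kceg rlu leuj zbyqq acp psn mdyou soso qgb lndw
Hunk 3: at line 2 remove [kceg,rlu] add [xlt,wjg] -> 13 lines: hyorw geur eqgn xlt wjg leuj zbyqq acp psn mdyou soso qgb lndw
Hunk 4: at line 10 remove [soso] add [ddhz,jis] -> 14 lines: hyorw geur eqgn xlt wjg leuj zbyqq acp psn mdyou ddhz jis qgb lndw

Answer: hyorw
geur
eqgn
xlt
wjg
leuj
zbyqq
acp
psn
mdyou
ddhz
jis
qgb
lndw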